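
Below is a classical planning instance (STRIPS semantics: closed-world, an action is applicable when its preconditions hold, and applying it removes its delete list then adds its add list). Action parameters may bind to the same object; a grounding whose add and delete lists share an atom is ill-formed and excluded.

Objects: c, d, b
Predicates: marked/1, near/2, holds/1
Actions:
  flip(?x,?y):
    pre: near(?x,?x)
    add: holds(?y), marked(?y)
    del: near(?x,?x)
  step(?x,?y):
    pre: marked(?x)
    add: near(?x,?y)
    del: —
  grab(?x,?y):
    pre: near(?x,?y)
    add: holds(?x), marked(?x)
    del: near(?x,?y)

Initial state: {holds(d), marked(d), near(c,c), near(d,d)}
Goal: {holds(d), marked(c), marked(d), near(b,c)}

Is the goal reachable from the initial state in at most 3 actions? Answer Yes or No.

Yes

1. flip(c,c)  →  {holds(c), holds(d), marked(c), marked(d), near(d,d)}
2. flip(d,b)  →  {holds(b), holds(c), holds(d), marked(b), marked(c), marked(d)}
3. step(b,c)  →  {holds(b), holds(c), holds(d), marked(b), marked(c), marked(d), near(b,c)}
optimal plan length = 3; 3 ≤ 3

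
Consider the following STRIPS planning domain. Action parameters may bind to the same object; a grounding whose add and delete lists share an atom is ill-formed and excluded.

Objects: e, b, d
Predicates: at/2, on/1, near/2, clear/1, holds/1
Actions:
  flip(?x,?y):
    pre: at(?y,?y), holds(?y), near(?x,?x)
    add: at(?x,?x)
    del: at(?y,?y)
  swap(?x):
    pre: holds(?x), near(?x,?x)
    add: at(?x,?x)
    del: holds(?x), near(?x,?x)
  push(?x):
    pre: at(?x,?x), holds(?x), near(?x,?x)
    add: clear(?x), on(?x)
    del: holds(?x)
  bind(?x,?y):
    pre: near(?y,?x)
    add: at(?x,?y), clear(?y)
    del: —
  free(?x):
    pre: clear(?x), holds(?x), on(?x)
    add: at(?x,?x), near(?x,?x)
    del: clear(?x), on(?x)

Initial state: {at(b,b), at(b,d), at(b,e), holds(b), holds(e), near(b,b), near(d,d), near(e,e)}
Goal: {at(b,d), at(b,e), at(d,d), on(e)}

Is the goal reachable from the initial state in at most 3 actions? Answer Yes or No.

1. flip(e,b)  →  {at(b,d), at(b,e), at(e,e), holds(b), holds(e), near(b,b), near(d,d), near(e,e)}
2. push(e)  →  {at(b,d), at(b,e), at(e,e), clear(e), holds(b), near(b,b), near(d,d), near(e,e), on(e)}
3. bind(d,d)  →  {at(b,d), at(b,e), at(d,d), at(e,e), clear(d), clear(e), holds(b), near(b,b), near(d,d), near(e,e), on(e)}
optimal plan length = 3; 3 ≤ 3

Yes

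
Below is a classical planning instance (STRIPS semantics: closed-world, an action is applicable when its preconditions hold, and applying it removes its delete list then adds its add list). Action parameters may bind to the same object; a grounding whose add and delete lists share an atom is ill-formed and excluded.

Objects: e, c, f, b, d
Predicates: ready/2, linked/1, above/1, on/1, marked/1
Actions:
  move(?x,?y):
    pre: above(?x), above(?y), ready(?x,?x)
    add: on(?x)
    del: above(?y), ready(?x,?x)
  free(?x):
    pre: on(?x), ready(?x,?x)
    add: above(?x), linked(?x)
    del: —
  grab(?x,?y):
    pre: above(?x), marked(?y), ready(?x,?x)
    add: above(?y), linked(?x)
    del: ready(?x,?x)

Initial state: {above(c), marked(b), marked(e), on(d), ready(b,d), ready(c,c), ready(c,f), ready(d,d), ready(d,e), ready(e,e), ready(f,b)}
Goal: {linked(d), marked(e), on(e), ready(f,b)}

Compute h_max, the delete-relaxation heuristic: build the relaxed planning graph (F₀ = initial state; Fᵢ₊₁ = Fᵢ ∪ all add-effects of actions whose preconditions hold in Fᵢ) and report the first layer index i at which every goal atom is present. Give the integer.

2

F0 = init (11 atoms)
F1 = F0 ∪ {above(b), above(d), above(e), linked(c), linked(d), on(c)}  (17 atoms)
F2 = F1 ∪ {linked(e), on(e)}  (19 atoms)
goal ⊆ F2  ⇒  h_max = 2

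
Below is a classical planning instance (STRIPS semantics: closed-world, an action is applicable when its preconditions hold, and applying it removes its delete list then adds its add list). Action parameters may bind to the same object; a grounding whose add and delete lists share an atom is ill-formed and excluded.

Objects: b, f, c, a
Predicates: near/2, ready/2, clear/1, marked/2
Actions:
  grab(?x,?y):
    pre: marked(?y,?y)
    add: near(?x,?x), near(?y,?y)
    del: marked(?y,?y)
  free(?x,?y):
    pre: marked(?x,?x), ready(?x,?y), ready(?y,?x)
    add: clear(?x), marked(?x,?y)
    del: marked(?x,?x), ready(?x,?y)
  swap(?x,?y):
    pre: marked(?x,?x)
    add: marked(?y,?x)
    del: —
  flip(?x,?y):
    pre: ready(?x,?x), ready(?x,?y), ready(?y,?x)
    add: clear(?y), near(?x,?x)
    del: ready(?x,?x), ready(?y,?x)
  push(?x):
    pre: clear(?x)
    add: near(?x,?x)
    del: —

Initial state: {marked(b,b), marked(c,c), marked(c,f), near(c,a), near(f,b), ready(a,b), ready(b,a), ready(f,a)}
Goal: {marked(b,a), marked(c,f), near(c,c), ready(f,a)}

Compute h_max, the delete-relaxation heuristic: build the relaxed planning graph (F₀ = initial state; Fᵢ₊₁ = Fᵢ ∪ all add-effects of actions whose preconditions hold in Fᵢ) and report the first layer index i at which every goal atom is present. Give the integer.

F0 = init (8 atoms)
F1 = F0 ∪ {clear(b), marked(a,b), marked(a,c), marked(b,a), marked(b,c), marked(c,b), marked(f,b), marked(f,c), near(a,a), near(b,b), near(c,c), near(f,f)}  (20 atoms)
goal ⊆ F1  ⇒  h_max = 1

1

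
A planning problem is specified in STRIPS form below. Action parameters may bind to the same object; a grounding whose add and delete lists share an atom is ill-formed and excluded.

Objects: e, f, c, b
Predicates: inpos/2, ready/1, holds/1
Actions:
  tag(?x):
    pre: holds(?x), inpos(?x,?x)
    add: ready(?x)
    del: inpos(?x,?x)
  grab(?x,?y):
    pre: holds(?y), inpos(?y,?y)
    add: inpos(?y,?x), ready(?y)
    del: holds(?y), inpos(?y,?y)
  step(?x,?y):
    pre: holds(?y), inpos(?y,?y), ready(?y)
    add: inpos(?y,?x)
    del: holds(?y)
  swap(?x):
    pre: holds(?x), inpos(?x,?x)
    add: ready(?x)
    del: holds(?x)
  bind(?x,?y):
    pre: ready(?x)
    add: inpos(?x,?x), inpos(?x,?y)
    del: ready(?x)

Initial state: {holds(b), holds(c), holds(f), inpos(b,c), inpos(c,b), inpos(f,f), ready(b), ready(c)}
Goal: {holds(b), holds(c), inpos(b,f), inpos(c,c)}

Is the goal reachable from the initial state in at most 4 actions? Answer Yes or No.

Yes

1. bind(c,e)  →  {holds(b), holds(c), holds(f), inpos(b,c), inpos(c,b), inpos(c,c), inpos(c,e), inpos(f,f), ready(b)}
2. bind(b,f)  →  {holds(b), holds(c), holds(f), inpos(b,b), inpos(b,c), inpos(b,f), inpos(c,b), inpos(c,c), inpos(c,e), inpos(f,f)}
optimal plan length = 2; 2 ≤ 4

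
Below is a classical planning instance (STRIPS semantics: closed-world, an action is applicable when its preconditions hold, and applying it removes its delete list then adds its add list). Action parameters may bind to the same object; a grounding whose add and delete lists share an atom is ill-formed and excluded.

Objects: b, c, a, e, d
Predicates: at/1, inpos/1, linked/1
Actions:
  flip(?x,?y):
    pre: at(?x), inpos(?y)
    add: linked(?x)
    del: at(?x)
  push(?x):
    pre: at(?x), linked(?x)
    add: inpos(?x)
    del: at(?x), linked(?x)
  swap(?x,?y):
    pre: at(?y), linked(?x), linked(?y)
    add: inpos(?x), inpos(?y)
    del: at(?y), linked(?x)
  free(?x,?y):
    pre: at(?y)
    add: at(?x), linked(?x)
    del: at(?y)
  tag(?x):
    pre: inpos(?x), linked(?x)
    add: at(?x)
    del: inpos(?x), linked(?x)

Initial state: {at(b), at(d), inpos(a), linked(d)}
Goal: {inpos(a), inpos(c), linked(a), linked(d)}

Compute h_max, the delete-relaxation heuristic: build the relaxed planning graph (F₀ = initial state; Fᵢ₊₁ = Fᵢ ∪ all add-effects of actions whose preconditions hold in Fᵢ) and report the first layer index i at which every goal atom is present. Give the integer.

2

F0 = init (4 atoms)
F1 = F0 ∪ {at(a), at(c), at(e), inpos(d), linked(a), linked(b), linked(c), linked(e)}  (12 atoms)
F2 = F1 ∪ {inpos(b), inpos(c), inpos(e)}  (15 atoms)
goal ⊆ F2  ⇒  h_max = 2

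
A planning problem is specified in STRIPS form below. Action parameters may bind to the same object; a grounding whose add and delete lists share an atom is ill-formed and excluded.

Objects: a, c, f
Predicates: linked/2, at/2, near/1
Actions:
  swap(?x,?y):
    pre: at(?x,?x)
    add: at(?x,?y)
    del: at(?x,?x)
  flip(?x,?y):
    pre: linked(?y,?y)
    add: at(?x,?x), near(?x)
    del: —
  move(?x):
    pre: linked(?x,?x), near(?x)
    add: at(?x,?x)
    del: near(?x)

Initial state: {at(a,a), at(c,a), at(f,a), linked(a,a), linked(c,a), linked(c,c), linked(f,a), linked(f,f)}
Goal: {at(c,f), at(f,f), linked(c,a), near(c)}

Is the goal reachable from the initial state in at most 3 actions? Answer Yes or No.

Yes

1. flip(c,a)  →  {at(a,a), at(c,a), at(c,c), at(f,a), linked(a,a), linked(c,a), linked(c,c), linked(f,a), linked(f,f), near(c)}
2. swap(c,f)  →  {at(a,a), at(c,a), at(c,f), at(f,a), linked(a,a), linked(c,a), linked(c,c), linked(f,a), linked(f,f), near(c)}
3. flip(f,a)  →  {at(a,a), at(c,a), at(c,f), at(f,a), at(f,f), linked(a,a), linked(c,a), linked(c,c), linked(f,a), linked(f,f), near(c), near(f)}
optimal plan length = 3; 3 ≤ 3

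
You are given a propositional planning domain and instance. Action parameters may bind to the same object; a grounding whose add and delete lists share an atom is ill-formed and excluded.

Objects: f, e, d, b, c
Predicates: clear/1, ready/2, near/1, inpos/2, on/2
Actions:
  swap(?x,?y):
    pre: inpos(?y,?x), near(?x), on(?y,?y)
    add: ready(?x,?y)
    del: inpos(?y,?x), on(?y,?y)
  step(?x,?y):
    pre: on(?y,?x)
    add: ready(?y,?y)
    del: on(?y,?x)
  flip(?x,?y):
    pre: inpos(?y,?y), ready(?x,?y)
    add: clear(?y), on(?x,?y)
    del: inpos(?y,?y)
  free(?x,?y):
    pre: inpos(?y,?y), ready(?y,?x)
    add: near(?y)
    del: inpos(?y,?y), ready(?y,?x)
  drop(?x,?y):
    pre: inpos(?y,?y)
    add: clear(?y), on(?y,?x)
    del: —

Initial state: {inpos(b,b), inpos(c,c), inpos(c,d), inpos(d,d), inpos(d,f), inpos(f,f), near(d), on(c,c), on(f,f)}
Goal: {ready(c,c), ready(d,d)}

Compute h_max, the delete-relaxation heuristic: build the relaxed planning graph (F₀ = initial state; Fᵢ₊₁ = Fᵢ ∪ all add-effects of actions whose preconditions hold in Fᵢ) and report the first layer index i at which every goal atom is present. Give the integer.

F0 = init (9 atoms)
F1 = F0 ∪ {clear(b), clear(c), clear(d), clear(f), on(b,b), on(b,c), on(b,d), on(b,e), on(b,f), on(c,b), on(c,d), on(c,e), on(c,f), on(d,b), on(d,c), on(d,d), on(d,e), on(d,f), on(f,b), on(f,c), on(f,d), on(f,e), ready(c,c), ready(d,c), ready(f,f)}  (34 atoms)
F2 = F1 ∪ {near(c), near(f), ready(b,b), ready(d,d)}  (38 atoms)
goal ⊆ F2  ⇒  h_max = 2

2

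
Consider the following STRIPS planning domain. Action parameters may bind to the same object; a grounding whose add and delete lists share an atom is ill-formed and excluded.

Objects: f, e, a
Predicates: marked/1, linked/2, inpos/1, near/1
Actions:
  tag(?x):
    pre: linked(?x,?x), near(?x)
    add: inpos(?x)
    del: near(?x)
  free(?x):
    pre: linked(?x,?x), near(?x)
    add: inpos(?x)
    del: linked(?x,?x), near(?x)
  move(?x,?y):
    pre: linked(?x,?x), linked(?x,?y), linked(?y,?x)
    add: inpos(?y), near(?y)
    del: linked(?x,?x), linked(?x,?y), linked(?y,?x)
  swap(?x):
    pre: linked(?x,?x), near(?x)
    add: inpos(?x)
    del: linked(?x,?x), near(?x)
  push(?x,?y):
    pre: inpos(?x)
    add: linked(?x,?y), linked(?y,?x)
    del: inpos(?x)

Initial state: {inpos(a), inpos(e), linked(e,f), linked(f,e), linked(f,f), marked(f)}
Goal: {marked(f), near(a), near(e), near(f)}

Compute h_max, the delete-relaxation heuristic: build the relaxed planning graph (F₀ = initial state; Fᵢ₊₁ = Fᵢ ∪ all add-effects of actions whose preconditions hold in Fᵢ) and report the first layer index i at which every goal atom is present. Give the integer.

2

F0 = init (6 atoms)
F1 = F0 ∪ {inpos(f), linked(a,a), linked(a,e), linked(a,f), linked(e,a), linked(e,e), linked(f,a), near(e), near(f)}  (15 atoms)
F2 = F1 ∪ {near(a)}  (16 atoms)
goal ⊆ F2  ⇒  h_max = 2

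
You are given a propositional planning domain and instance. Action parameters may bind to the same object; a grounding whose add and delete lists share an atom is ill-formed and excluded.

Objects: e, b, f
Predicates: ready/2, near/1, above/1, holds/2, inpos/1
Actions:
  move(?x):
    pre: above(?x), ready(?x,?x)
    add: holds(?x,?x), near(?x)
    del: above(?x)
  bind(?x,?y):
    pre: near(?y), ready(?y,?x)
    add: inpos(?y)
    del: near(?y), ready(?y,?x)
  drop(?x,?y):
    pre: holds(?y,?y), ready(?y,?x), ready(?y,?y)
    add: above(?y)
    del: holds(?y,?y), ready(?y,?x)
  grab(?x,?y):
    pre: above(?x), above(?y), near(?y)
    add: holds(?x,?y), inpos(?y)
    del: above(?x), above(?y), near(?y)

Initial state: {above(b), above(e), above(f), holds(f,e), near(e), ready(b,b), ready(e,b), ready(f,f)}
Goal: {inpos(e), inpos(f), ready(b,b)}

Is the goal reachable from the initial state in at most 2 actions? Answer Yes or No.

No

1. move(f)  →  {above(b), above(e), holds(f,e), holds(f,f), near(e), near(f), ready(b,b), ready(e,b), ready(f,f)}
2. bind(b,e)  →  {above(b), above(e), holds(f,e), holds(f,f), inpos(e), near(f), ready(b,b), ready(f,f)}
3. bind(f,f)  →  {above(b), above(e), holds(f,e), holds(f,f), inpos(e), inpos(f), ready(b,b)}
optimal plan length = 3; 3 > 2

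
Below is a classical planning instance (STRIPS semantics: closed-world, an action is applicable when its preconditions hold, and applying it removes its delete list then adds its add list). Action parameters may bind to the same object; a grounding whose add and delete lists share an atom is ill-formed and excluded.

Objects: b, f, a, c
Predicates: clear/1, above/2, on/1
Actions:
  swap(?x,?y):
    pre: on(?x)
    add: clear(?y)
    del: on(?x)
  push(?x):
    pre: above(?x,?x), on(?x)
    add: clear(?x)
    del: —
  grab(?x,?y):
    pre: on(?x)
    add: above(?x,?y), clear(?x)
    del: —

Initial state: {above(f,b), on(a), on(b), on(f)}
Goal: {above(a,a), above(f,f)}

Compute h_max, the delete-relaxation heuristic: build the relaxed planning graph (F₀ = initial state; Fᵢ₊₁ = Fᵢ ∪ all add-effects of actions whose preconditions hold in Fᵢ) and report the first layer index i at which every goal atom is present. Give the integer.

1

F0 = init (4 atoms)
F1 = F0 ∪ {above(a,a), above(a,b), above(a,c), above(a,f), above(b,a), above(b,b), above(b,c), above(b,f), above(f,a), above(f,c), above(f,f), clear(a), clear(b), clear(c), clear(f)}  (19 atoms)
goal ⊆ F1  ⇒  h_max = 1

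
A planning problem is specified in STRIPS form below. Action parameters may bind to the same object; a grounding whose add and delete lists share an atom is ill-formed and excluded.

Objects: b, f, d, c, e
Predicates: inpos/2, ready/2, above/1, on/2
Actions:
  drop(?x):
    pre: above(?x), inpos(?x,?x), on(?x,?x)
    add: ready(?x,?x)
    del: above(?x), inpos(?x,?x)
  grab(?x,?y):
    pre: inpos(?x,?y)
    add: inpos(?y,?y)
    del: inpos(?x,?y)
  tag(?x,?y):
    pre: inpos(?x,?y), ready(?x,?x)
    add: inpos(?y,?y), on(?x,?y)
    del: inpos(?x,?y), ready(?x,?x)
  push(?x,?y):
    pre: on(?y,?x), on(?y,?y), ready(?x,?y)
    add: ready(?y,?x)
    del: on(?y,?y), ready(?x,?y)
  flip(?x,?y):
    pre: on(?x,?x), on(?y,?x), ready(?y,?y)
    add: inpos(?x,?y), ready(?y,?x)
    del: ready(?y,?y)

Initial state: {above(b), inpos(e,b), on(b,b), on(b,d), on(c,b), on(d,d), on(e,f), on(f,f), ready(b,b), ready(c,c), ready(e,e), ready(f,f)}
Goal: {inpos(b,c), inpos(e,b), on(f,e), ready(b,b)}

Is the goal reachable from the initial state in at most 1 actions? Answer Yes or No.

1. flip(b,c)  →  {above(b), inpos(b,c), inpos(e,b), on(b,b), on(b,d), on(c,b), on(d,d), on(e,f), on(f,f), ready(b,b), ready(c,b), ready(e,e), ready(f,f)}
2. flip(f,e)  →  {above(b), inpos(b,c), inpos(e,b), inpos(f,e), on(b,b), on(b,d), on(c,b), on(d,d), on(e,f), on(f,f), ready(b,b), ready(c,b), ready(e,f), ready(f,f)}
3. tag(f,e)  →  {above(b), inpos(b,c), inpos(e,b), inpos(e,e), on(b,b), on(b,d), on(c,b), on(d,d), on(e,f), on(f,e), on(f,f), ready(b,b), ready(c,b), ready(e,f)}
optimal plan length = 3; 3 > 1

No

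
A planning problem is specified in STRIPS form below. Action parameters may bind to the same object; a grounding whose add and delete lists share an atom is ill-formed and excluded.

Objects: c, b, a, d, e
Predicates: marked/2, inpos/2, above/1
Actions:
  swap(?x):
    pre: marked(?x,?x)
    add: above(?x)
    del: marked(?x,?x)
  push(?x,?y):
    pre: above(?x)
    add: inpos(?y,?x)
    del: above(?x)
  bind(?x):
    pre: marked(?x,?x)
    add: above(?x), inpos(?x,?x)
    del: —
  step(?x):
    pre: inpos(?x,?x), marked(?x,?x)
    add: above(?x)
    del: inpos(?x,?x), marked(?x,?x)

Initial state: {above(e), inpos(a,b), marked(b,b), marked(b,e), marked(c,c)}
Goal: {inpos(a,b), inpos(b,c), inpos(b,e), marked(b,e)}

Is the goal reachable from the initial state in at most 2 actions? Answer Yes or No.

No

1. swap(c)  →  {above(c), above(e), inpos(a,b), marked(b,b), marked(b,e)}
2. push(c,b)  →  {above(e), inpos(a,b), inpos(b,c), marked(b,b), marked(b,e)}
3. push(e,b)  →  {inpos(a,b), inpos(b,c), inpos(b,e), marked(b,b), marked(b,e)}
optimal plan length = 3; 3 > 2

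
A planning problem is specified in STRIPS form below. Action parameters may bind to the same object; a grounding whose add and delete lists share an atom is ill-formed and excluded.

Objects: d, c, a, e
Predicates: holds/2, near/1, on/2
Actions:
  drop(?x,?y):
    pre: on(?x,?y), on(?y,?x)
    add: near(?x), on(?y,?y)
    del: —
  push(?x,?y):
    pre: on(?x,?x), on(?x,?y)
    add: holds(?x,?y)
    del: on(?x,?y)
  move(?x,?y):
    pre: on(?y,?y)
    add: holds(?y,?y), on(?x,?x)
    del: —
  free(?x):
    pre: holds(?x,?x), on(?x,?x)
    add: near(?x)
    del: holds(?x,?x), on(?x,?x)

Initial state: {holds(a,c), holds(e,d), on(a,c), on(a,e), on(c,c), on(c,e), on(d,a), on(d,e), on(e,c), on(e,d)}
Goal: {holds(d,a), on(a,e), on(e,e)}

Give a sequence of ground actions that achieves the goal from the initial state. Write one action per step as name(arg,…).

1. drop(d,e)  →  {holds(a,c), holds(e,d), near(d), on(a,c), on(a,e), on(c,c), on(c,e), on(d,a), on(d,e), on(e,c), on(e,d), on(e,e)}
2. drop(e,d)  →  {holds(a,c), holds(e,d), near(d), near(e), on(a,c), on(a,e), on(c,c), on(c,e), on(d,a), on(d,d), on(d,e), on(e,c), on(e,d), on(e,e)}
3. push(d,a)  →  {holds(a,c), holds(d,a), holds(e,d), near(d), near(e), on(a,c), on(a,e), on(c,c), on(c,e), on(d,d), on(d,e), on(e,c), on(e,d), on(e,e)}

drop(d,e); drop(e,d); push(d,a)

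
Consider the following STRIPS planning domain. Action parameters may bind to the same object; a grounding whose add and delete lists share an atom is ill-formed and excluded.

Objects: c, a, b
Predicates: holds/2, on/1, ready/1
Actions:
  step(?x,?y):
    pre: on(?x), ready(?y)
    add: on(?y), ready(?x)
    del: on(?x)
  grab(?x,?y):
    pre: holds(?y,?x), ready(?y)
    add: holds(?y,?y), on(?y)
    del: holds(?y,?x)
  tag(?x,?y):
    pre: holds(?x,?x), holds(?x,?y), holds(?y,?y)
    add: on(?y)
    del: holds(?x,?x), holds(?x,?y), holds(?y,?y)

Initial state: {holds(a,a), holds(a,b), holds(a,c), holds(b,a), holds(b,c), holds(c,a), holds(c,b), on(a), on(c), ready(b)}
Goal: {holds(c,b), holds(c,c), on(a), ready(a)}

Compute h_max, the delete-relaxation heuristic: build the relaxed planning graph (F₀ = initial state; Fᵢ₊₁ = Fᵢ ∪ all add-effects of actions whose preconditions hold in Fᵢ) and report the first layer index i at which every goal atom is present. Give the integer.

F0 = init (10 atoms)
F1 = F0 ∪ {holds(b,b), on(b), ready(a), ready(c)}  (14 atoms)
F2 = F1 ∪ {holds(c,c)}  (15 atoms)
goal ⊆ F2  ⇒  h_max = 2

2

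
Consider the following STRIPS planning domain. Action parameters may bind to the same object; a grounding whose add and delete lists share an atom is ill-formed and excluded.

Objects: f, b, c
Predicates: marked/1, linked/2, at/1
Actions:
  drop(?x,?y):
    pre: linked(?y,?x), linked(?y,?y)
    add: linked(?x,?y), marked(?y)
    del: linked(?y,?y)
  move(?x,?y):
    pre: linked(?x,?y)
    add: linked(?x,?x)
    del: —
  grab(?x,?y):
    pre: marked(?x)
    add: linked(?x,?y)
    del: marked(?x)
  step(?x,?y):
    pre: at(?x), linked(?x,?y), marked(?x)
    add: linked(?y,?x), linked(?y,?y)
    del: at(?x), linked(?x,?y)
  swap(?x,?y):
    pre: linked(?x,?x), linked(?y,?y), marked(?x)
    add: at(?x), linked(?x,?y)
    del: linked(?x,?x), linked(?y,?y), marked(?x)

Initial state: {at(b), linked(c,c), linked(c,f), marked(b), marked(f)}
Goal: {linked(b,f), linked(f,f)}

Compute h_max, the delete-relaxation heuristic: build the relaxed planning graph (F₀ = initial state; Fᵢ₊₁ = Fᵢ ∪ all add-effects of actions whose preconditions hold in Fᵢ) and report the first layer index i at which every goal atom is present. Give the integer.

F0 = init (5 atoms)
F1 = F0 ∪ {linked(b,b), linked(b,c), linked(b,f), linked(f,b), linked(f,c), linked(f,f), marked(c)}  (12 atoms)
goal ⊆ F1  ⇒  h_max = 1

1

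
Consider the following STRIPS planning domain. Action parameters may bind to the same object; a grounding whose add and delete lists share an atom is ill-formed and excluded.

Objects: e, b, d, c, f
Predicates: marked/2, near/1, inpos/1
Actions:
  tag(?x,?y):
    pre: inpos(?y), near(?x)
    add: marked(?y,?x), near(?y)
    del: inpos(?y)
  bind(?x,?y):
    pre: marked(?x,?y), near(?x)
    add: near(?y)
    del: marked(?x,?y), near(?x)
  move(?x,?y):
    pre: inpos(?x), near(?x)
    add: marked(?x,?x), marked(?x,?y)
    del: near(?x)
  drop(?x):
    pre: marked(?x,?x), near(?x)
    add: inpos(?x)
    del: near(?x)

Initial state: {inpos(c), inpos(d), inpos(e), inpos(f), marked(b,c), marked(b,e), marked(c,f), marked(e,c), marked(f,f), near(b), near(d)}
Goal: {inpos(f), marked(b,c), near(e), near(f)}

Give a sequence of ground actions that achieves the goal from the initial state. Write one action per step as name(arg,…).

tag(b,e); tag(e,c); bind(c,f)

1. tag(b,e)  →  {inpos(c), inpos(d), inpos(f), marked(b,c), marked(b,e), marked(c,f), marked(e,b), marked(e,c), marked(f,f), near(b), near(d), near(e)}
2. tag(e,c)  →  {inpos(d), inpos(f), marked(b,c), marked(b,e), marked(c,e), marked(c,f), marked(e,b), marked(e,c), marked(f,f), near(b), near(c), near(d), near(e)}
3. bind(c,f)  →  {inpos(d), inpos(f), marked(b,c), marked(b,e), marked(c,e), marked(e,b), marked(e,c), marked(f,f), near(b), near(d), near(e), near(f)}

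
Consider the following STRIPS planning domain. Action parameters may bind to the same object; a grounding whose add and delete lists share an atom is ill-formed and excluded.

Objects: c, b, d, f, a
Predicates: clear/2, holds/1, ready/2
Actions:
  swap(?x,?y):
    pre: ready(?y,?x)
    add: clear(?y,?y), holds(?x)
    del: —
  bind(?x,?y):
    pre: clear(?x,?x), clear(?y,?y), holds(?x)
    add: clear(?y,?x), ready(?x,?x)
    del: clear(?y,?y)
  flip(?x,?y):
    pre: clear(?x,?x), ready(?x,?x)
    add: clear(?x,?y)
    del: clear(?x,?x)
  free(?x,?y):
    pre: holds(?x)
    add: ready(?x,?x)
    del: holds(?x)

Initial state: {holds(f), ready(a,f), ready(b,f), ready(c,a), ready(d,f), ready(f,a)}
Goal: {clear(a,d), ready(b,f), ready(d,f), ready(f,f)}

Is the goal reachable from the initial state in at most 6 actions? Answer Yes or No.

1. swap(f,a)  →  {clear(a,a), holds(f), ready(a,f), ready(b,f), ready(c,a), ready(d,f), ready(f,a)}
2. swap(a,c)  →  {clear(a,a), clear(c,c), holds(a), holds(f), ready(a,f), ready(b,f), ready(c,a), ready(d,f), ready(f,a)}
3. bind(a,c)  →  {clear(a,a), clear(c,a), holds(a), holds(f), ready(a,a), ready(a,f), ready(b,f), ready(c,a), ready(d,f), ready(f,a)}
4. flip(a,d)  →  {clear(a,d), clear(c,a), holds(a), holds(f), ready(a,a), ready(a,f), ready(b,f), ready(c,a), ready(d,f), ready(f,a)}
5. free(f,c)  →  {clear(a,d), clear(c,a), holds(a), ready(a,a), ready(a,f), ready(b,f), ready(c,a), ready(d,f), ready(f,a), ready(f,f)}
optimal plan length = 5; 5 ≤ 6

Yes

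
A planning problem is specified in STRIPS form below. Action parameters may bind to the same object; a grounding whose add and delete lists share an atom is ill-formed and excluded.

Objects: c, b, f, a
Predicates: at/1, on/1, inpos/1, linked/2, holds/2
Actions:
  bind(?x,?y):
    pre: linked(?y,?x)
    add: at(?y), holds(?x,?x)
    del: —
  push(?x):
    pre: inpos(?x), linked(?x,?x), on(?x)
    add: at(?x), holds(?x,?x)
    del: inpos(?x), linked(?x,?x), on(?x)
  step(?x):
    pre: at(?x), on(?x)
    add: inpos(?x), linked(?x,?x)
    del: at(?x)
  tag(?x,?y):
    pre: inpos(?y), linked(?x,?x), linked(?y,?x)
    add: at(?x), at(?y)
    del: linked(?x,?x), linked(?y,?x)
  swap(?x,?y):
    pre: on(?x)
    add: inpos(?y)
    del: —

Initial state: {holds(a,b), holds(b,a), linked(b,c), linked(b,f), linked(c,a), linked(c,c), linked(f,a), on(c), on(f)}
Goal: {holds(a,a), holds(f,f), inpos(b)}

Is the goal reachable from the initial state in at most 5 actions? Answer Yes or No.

1. bind(f,b)  →  {at(b), holds(a,b), holds(b,a), holds(f,f), linked(b,c), linked(b,f), linked(c,a), linked(c,c), linked(f,a), on(c), on(f)}
2. bind(a,c)  →  {at(b), at(c), holds(a,a), holds(a,b), holds(b,a), holds(f,f), linked(b,c), linked(b,f), linked(c,a), linked(c,c), linked(f,a), on(c), on(f)}
3. swap(c,b)  →  {at(b), at(c), holds(a,a), holds(a,b), holds(b,a), holds(f,f), inpos(b), linked(b,c), linked(b,f), linked(c,a), linked(c,c), linked(f,a), on(c), on(f)}
optimal plan length = 3; 3 ≤ 5

Yes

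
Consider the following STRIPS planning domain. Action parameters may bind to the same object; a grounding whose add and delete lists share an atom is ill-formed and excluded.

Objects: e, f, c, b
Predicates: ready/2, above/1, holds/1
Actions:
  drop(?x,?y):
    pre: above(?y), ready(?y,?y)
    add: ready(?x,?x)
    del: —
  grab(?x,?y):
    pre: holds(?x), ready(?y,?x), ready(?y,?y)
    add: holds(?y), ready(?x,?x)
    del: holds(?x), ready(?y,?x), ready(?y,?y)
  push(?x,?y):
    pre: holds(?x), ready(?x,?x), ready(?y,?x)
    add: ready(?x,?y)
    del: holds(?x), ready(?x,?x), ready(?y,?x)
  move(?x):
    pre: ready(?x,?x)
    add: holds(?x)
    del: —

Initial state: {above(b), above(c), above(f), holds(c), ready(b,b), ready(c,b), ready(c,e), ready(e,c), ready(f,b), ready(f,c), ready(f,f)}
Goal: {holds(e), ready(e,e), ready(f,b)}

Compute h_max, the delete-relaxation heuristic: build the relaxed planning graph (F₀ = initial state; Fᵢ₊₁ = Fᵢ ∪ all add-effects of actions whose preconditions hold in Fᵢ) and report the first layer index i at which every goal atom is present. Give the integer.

F0 = init (11 atoms)
F1 = F0 ∪ {holds(b), holds(f), ready(c,c), ready(e,e)}  (15 atoms)
F2 = F1 ∪ {holds(e), ready(b,c), ready(b,f), ready(c,f)}  (19 atoms)
goal ⊆ F2  ⇒  h_max = 2

2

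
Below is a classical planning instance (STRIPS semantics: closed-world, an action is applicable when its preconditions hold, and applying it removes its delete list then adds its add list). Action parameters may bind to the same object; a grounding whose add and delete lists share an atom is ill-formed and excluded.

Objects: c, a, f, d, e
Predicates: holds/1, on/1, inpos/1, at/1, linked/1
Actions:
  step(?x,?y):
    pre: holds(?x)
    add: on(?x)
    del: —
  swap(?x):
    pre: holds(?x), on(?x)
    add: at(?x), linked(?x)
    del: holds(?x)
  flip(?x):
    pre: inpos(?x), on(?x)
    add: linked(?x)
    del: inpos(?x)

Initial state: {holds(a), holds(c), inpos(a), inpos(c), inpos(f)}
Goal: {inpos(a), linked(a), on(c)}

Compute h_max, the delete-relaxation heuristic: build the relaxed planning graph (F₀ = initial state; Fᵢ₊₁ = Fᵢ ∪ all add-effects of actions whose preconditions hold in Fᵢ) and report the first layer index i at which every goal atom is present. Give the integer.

F0 = init (5 atoms)
F1 = F0 ∪ {on(a), on(c)}  (7 atoms)
F2 = F1 ∪ {at(a), at(c), linked(a), linked(c)}  (11 atoms)
goal ⊆ F2  ⇒  h_max = 2

2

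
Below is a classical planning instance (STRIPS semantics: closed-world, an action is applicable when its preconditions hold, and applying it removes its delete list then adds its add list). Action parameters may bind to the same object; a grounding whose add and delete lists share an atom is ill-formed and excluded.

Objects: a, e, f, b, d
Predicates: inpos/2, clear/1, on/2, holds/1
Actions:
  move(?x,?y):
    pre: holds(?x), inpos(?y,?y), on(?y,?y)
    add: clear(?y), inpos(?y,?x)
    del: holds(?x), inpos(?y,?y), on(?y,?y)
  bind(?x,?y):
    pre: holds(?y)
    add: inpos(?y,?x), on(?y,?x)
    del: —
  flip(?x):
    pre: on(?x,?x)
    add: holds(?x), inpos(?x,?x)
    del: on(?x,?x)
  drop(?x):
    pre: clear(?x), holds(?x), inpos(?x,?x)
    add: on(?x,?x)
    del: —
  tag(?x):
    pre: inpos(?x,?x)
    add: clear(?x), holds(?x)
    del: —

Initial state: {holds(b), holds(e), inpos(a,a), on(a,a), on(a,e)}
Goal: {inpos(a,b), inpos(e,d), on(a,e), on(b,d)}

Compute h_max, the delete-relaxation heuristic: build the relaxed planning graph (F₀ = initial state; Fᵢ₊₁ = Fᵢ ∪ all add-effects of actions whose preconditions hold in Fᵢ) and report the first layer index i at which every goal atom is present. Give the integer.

1

F0 = init (5 atoms)
F1 = F0 ∪ {clear(a), holds(a), inpos(a,b), inpos(a,e), inpos(b,a), inpos(b,b), inpos(b,d), inpos(b,e), inpos(b,f), inpos(e,a), inpos(e,b), inpos(e,d), inpos(e,e), inpos(e,f), on(b,a), on(b,b), on(b,d), on(b,e), on(b,f), on(e,a), on(e,b), on(e,d), on(e,e), on(e,f)}  (29 atoms)
goal ⊆ F1  ⇒  h_max = 1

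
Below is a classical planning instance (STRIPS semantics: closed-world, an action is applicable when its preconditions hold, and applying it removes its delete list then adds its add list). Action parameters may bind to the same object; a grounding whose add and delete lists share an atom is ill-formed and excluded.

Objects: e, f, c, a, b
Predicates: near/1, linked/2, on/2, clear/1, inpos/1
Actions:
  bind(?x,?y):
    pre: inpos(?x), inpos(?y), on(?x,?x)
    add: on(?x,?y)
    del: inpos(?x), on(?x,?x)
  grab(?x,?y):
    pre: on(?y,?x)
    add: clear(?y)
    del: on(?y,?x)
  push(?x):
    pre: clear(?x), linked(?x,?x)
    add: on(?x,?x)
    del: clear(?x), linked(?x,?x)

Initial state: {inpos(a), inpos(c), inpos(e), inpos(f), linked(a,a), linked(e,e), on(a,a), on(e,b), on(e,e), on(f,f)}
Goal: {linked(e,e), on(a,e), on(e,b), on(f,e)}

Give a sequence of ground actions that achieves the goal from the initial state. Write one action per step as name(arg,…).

bind(f,e); bind(a,e)

1. bind(f,e)  →  {inpos(a), inpos(c), inpos(e), linked(a,a), linked(e,e), on(a,a), on(e,b), on(e,e), on(f,e)}
2. bind(a,e)  →  {inpos(c), inpos(e), linked(a,a), linked(e,e), on(a,e), on(e,b), on(e,e), on(f,e)}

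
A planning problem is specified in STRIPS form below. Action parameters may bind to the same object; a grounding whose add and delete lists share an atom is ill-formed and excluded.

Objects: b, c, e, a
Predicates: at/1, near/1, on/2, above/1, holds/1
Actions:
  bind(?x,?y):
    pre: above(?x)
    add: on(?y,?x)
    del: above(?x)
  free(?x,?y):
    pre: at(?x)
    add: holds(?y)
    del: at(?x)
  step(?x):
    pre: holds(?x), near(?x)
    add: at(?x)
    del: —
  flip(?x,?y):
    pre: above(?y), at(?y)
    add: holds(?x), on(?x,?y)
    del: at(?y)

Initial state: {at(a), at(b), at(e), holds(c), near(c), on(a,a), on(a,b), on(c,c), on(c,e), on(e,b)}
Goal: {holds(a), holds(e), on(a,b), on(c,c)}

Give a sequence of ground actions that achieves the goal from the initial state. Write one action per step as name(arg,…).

1. free(b,e)  →  {at(a), at(e), holds(c), holds(e), near(c), on(a,a), on(a,b), on(c,c), on(c,e), on(e,b)}
2. free(e,a)  →  {at(a), holds(a), holds(c), holds(e), near(c), on(a,a), on(a,b), on(c,c), on(c,e), on(e,b)}

free(b,e); free(e,a)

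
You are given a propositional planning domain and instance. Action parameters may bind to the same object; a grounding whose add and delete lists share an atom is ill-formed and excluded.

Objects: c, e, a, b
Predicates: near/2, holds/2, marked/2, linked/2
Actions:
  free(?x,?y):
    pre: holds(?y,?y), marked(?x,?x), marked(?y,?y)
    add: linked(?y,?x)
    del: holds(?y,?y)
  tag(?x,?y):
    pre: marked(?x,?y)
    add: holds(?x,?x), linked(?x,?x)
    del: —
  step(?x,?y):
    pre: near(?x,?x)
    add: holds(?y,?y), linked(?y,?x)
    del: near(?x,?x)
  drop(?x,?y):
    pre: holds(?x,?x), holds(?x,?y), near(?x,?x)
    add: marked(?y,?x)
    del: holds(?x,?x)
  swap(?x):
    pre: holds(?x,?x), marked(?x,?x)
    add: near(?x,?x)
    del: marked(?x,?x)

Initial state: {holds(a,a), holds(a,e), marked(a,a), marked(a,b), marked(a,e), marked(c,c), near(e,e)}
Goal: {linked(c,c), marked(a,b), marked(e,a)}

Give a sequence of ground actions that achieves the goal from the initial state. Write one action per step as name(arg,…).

1. tag(c,c)  →  {holds(a,a), holds(a,e), holds(c,c), linked(c,c), marked(a,a), marked(a,b), marked(a,e), marked(c,c), near(e,e)}
2. swap(a)  →  {holds(a,a), holds(a,e), holds(c,c), linked(c,c), marked(a,b), marked(a,e), marked(c,c), near(a,a), near(e,e)}
3. drop(a,e)  →  {holds(a,e), holds(c,c), linked(c,c), marked(a,b), marked(a,e), marked(c,c), marked(e,a), near(a,a), near(e,e)}

tag(c,c); swap(a); drop(a,e)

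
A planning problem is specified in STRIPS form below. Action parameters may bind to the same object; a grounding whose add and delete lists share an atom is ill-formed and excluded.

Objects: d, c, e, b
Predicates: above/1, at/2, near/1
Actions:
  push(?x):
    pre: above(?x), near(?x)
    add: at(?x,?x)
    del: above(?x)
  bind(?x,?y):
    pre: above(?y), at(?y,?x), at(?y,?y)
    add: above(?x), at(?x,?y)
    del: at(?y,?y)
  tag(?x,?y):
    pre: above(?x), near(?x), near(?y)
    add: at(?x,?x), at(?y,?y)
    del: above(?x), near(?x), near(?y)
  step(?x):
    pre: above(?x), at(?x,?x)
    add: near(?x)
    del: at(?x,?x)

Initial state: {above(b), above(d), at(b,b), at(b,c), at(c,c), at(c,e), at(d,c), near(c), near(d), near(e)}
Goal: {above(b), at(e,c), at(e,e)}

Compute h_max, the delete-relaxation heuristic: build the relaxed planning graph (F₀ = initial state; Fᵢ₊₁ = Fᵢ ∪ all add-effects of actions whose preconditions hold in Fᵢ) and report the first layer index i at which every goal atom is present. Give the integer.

2

F0 = init (10 atoms)
F1 = F0 ∪ {above(c), at(c,b), at(d,d), at(e,e), near(b)}  (15 atoms)
F2 = F1 ∪ {above(e), at(c,d), at(e,c)}  (18 atoms)
goal ⊆ F2  ⇒  h_max = 2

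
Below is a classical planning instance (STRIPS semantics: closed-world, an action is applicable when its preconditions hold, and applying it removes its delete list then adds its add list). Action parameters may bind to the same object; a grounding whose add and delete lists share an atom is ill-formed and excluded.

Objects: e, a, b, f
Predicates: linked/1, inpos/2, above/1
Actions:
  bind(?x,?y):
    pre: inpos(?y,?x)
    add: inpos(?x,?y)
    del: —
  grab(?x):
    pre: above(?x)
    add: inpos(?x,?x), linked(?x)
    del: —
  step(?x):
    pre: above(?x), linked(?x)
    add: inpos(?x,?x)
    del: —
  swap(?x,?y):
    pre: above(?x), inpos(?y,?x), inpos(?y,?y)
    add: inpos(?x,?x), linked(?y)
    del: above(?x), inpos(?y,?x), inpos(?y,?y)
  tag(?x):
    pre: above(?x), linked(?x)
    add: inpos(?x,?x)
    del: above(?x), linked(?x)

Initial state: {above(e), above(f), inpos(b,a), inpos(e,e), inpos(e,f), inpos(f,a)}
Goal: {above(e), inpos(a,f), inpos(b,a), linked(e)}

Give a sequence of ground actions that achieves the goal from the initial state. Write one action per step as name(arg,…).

bind(a,f); grab(e)

1. bind(a,f)  →  {above(e), above(f), inpos(a,f), inpos(b,a), inpos(e,e), inpos(e,f), inpos(f,a)}
2. grab(e)  →  {above(e), above(f), inpos(a,f), inpos(b,a), inpos(e,e), inpos(e,f), inpos(f,a), linked(e)}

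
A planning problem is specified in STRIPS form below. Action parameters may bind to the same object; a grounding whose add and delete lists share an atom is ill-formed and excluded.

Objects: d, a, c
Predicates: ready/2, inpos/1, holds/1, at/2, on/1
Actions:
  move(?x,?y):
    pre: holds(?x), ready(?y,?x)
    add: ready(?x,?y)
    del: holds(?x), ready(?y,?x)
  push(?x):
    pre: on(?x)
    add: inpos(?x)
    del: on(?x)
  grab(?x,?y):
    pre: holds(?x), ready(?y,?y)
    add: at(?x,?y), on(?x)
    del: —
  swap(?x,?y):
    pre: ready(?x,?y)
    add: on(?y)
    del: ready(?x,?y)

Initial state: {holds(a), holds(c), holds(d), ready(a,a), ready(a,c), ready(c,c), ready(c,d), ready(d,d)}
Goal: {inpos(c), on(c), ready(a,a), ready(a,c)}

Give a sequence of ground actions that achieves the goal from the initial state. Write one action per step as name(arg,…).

1. grab(c,d)  →  {at(c,d), holds(a), holds(c), holds(d), on(c), ready(a,a), ready(a,c), ready(c,c), ready(c,d), ready(d,d)}
2. push(c)  →  {at(c,d), holds(a), holds(c), holds(d), inpos(c), ready(a,a), ready(a,c), ready(c,c), ready(c,d), ready(d,d)}
3. grab(c,d)  →  {at(c,d), holds(a), holds(c), holds(d), inpos(c), on(c), ready(a,a), ready(a,c), ready(c,c), ready(c,d), ready(d,d)}

grab(c,d); push(c); grab(c,d)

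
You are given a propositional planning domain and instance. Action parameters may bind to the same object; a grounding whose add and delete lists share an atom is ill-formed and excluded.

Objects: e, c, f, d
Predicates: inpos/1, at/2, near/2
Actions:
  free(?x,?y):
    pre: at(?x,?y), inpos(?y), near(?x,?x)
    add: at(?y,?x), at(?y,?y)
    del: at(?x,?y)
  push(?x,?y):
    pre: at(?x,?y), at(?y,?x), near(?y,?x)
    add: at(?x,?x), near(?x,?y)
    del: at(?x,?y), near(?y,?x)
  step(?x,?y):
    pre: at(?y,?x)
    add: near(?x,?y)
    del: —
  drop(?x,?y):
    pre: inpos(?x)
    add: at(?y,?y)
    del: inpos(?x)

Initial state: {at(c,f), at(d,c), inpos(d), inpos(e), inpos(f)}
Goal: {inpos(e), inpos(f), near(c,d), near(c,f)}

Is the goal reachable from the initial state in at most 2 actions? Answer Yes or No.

No

1. step(c,d)  →  {at(c,f), at(d,c), inpos(d), inpos(e), inpos(f), near(c,d)}
2. drop(d,c)  →  {at(c,c), at(c,f), at(d,c), inpos(e), inpos(f), near(c,d)}
3. step(c,c)  →  {at(c,c), at(c,f), at(d,c), inpos(e), inpos(f), near(c,c), near(c,d)}
4. free(c,f)  →  {at(c,c), at(d,c), at(f,c), at(f,f), inpos(e), inpos(f), near(c,c), near(c,d)}
5. step(c,f)  →  {at(c,c), at(d,c), at(f,c), at(f,f), inpos(e), inpos(f), near(c,c), near(c,d), near(c,f)}
optimal plan length = 5; 5 > 2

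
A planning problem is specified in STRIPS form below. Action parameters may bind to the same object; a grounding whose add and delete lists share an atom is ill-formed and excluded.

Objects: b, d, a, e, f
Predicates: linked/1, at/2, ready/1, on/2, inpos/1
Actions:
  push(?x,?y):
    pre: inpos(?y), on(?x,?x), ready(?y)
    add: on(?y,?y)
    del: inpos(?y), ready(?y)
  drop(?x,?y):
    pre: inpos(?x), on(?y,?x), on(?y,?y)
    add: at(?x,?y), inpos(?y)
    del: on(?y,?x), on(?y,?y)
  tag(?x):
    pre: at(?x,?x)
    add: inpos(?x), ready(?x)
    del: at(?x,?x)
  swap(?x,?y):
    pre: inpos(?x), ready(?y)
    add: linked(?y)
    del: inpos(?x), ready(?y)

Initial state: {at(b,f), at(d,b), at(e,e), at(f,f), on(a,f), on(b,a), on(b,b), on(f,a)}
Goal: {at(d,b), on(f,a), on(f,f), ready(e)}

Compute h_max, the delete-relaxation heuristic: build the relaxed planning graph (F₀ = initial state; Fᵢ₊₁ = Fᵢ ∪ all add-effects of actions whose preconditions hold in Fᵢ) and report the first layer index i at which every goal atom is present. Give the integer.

F0 = init (8 atoms)
F1 = F0 ∪ {inpos(e), inpos(f), ready(e), ready(f)}  (12 atoms)
F2 = F1 ∪ {linked(e), linked(f), on(e,e), on(f,f)}  (16 atoms)
goal ⊆ F2  ⇒  h_max = 2

2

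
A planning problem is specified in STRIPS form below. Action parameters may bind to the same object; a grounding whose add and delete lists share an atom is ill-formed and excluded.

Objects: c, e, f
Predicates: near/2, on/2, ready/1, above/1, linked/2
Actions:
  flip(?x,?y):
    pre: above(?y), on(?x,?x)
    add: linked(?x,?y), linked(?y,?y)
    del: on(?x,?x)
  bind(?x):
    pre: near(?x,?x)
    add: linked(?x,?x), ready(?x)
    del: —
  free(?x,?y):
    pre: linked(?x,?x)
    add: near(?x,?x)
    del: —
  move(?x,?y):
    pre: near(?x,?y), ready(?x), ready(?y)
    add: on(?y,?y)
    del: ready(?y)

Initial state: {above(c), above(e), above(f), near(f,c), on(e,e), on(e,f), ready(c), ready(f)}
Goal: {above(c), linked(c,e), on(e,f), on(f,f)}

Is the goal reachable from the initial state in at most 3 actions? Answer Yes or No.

No

1. flip(e,f)  →  {above(c), above(e), above(f), linked(e,f), linked(f,f), near(f,c), on(e,f), ready(c), ready(f)}
2. free(f,c)  →  {above(c), above(e), above(f), linked(e,f), linked(f,f), near(f,c), near(f,f), on(e,f), ready(c), ready(f)}
3. move(f,c)  →  {above(c), above(e), above(f), linked(e,f), linked(f,f), near(f,c), near(f,f), on(c,c), on(e,f), ready(f)}
4. flip(c,e)  →  {above(c), above(e), above(f), linked(c,e), linked(e,e), linked(e,f), linked(f,f), near(f,c), near(f,f), on(e,f), ready(f)}
5. move(f,f)  →  {above(c), above(e), above(f), linked(c,e), linked(e,e), linked(e,f), linked(f,f), near(f,c), near(f,f), on(e,f), on(f,f)}
optimal plan length = 5; 5 > 3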